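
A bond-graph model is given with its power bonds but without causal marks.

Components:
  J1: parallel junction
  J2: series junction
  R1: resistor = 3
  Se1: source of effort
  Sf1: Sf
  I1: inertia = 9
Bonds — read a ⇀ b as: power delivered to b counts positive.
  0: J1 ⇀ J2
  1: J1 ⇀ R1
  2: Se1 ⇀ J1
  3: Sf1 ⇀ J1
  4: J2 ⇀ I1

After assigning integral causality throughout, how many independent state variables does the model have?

1  (I1 all integral)

b2 |J1  (source Se1 imposes e)
b3 |Sf1  (Sf1 (Sf) sets flow on bond)
b0 |J2  (common-e at J1 fixed by 2)
b1 |R1  (J1 effort already set via bond 2)
b4 |I1  (J2 needs exactly one f-in)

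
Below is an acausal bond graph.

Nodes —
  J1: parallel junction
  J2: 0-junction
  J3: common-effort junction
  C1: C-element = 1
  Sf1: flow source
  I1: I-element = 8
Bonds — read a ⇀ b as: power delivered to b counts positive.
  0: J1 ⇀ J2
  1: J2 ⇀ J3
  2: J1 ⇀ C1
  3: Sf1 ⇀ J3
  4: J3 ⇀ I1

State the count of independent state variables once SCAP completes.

2  (C1, I1 all integral)

#3 stroke→Sf1  (Sf1 fixes flow; stroke at Sf1)
#2 stroke→J1  (C1: C, integral causality)
#0 stroke→J2  (J1 effort already set via bond 2)
#1 stroke→J3  (J2: bond 0 brought effort, rest push out)
#4 stroke→I1  (common-e at J3 fixed by 1)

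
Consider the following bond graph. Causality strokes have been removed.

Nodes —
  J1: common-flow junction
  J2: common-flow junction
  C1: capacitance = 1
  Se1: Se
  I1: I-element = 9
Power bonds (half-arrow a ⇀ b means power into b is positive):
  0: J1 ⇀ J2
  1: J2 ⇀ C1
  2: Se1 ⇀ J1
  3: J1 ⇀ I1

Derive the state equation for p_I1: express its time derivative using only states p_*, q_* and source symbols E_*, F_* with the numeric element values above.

β2 |J1  (Se1 (Se) sets effort on bond)
β1 |J2  (C1: C, integral causality)
β0 |J1  (only one flow-in slot at J2)
β3 |I1  (J1 needs exactly one f-in)

dp_I1/dt = E_Se1 - q_C1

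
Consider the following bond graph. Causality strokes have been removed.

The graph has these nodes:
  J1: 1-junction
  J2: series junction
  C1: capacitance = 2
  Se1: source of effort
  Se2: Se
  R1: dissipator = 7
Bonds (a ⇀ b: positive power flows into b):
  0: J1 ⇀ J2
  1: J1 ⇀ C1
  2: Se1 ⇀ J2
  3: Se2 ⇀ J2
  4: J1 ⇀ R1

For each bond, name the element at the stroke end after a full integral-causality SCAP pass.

b0 →J1
b1 →J1
b2 →J2
b3 →J2
b4 →R1

β2 stroke→J2  (Se1: effort source, stroke at far end)
β3 stroke→J2  (source Se2 imposes e)
β0 stroke→J1  (J2: last free bond brings flow in)
β1 stroke→J1  (C1 integral (e out))
β4 stroke→R1  (J1: last free bond brings flow in)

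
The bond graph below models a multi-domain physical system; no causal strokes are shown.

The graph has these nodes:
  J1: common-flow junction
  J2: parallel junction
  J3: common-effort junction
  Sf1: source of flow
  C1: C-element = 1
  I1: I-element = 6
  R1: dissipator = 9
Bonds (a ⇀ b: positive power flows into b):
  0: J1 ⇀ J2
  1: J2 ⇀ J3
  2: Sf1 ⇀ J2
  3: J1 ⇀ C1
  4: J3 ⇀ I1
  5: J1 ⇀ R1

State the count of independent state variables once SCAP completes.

2  (C1, I1 all integral)

β2 →Sf1  (Sf1: flow source, stroke at near end)
β3 →J1  (C1 outputs effort q/C1)
β4 →I1  (I1 outputs flow p/I1)
β1 →J3  (closing 0-jn rule on J3)
β0 →J2  (J2: last free bond brings effort in)
β5 →J1  (J1: bond 0 brought flow, rest push out)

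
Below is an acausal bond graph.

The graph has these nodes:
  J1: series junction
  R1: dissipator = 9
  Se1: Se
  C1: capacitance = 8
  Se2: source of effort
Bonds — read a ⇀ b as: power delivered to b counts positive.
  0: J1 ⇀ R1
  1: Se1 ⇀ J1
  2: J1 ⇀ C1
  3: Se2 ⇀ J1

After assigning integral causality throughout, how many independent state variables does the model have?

1  (C1 all integral)

bond 1 stroke→J1  (Se1: effort source, stroke at far end)
bond 3 stroke→J1  (source Se2 imposes e)
bond 2 stroke→J1  (C1 outputs effort q/C1)
bond 0 stroke→R1  (J1 needs exactly one f-in)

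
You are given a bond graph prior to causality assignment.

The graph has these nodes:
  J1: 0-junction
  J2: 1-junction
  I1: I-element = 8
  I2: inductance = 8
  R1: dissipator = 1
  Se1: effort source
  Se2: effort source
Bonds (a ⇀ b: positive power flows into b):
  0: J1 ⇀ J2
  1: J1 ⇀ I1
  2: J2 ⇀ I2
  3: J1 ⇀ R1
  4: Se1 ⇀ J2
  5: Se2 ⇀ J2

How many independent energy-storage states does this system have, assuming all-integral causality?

β4 stroke at J2  (Se1 (Se) sets effort on bond)
β5 stroke at J2  (Se2 (Se) sets effort on bond)
β1 stroke at I1  (I1 integral (f out))
β2 stroke at I2  (I2 outputs flow p/I2)
β0 stroke at J2  (common-f at J2 fixed by 2)
β3 stroke at J1  (only one effort-in slot at J1)

2  (I1, I2 all integral)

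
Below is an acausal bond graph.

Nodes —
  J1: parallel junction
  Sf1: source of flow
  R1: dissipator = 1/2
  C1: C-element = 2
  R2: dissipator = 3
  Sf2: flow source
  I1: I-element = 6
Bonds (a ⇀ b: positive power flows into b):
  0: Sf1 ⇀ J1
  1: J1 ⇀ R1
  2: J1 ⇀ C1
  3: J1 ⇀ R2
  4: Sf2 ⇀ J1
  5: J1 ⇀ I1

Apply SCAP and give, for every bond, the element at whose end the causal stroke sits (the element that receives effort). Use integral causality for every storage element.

bond 0 |Sf1  (Sf1: flow source, stroke at near end)
bond 4 |Sf2  (Sf2 (Sf) sets flow on bond)
bond 2 |J1  (C1 outputs effort q/C1)
bond 1 |R1  (0-jn J1 has e-setter on 2)
bond 3 |R2  (J1 effort already set via bond 2)
bond 5 |I1  (J1: bond 2 brought effort, rest push out)

bond 0 stroke at Sf1
bond 1 stroke at R1
bond 2 stroke at J1
bond 3 stroke at R2
bond 4 stroke at Sf2
bond 5 stroke at I1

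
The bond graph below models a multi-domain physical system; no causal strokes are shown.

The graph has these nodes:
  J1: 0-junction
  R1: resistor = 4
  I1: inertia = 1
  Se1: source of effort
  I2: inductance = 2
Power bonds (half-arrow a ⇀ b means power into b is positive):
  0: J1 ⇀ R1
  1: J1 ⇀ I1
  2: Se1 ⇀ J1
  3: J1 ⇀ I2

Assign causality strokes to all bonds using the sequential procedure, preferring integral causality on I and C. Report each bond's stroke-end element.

β0 stroke at R1
β1 stroke at I1
β2 stroke at J1
β3 stroke at I2

b2 stroke→J1  (Se1 fixes effort; stroke away)
b0 stroke→R1  (0-jn J1 has e-setter on 2)
b1 stroke→I1  (J1: bond 2 brought effort, rest push out)
b3 stroke→I2  (J1: bond 2 brought effort, rest push out)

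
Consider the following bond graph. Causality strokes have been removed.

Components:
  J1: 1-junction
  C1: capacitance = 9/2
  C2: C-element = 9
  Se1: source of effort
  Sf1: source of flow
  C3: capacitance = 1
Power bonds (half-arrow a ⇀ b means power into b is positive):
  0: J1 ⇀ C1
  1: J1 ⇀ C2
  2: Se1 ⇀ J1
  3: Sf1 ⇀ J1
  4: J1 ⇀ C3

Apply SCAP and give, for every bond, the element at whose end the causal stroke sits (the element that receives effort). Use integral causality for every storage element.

β0 →J1
β1 →J1
β2 →J1
β3 →Sf1
β4 →J1

bond 2 →J1  (Se1 (Se) sets effort on bond)
bond 3 →Sf1  (source Sf1 imposes f)
bond 0 →J1  (J1 flow already set via bond 3)
bond 1 →J1  (common-f at J1 fixed by 3)
bond 4 →J1  (1-jn J1 has f-setter on 3)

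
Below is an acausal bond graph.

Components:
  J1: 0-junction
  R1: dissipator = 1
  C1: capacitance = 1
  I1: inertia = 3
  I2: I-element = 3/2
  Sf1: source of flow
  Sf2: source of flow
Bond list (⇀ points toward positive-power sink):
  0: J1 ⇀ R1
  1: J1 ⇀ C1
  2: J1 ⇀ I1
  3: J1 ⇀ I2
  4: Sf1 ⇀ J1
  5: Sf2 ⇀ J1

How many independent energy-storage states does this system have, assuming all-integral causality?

3  (C1, I1, I2 all integral)

#4 stroke→Sf1  (Sf1 (Sf) sets flow on bond)
#5 stroke→Sf2  (Sf2: flow source, stroke at near end)
#1 stroke→J1  (prefer integral on C1)
#0 stroke→R1  (common-e at J1 fixed by 1)
#2 stroke→I1  (J1: bond 1 brought effort, rest push out)
#3 stroke→I2  (0-jn J1 has e-setter on 1)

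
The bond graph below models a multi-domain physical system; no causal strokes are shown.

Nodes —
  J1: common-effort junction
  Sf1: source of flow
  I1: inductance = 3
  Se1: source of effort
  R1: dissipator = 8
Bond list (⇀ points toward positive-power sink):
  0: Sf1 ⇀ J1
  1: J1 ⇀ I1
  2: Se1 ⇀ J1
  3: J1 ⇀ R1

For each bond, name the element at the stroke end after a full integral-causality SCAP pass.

β0 stroke→Sf1
β1 stroke→I1
β2 stroke→J1
β3 stroke→R1

b0 →Sf1  (source Sf1 imposes f)
b2 →J1  (Se1 (Se) sets effort on bond)
b1 →I1  (J1: bond 2 brought effort, rest push out)
b3 →R1  (common-e at J1 fixed by 2)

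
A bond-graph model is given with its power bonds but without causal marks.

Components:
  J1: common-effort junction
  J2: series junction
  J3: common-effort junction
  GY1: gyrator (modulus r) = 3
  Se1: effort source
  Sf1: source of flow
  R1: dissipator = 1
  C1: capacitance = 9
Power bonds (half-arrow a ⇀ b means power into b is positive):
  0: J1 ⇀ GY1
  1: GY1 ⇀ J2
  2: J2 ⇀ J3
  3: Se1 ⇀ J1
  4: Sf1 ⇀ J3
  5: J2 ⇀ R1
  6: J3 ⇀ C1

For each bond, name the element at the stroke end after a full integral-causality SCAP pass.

β3 |J1  (Se1 (Se) sets effort on bond)
β4 |Sf1  (Sf1 (Sf) sets flow on bond)
β0 |GY1  (common-e at J1 fixed by 3)
β1 |GY1  (through GY1, causality inverts; strokes same side of GY1)
β2 |J2  (common-f at J2 fixed by 1)
β5 |J2  (J2 flow already set via bond 1)
β6 |J3  (closing 0-jn rule on J3)

β0 stroke→GY1
β1 stroke→GY1
β2 stroke→J2
β3 stroke→J1
β4 stroke→Sf1
β5 stroke→J2
β6 stroke→J3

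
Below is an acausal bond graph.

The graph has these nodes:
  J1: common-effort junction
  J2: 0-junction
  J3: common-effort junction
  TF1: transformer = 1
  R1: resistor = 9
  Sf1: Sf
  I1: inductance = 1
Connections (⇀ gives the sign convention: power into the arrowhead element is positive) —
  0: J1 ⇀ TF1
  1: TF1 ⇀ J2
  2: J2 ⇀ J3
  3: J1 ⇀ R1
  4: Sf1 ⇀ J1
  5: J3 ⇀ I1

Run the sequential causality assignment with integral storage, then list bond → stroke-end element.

b4 stroke→Sf1  (Sf1: flow source, stroke at near end)
b5 stroke→I1  (I1 integral (f out))
b2 stroke→J3  (only one effort-in slot at J3)
b1 stroke→J2  (J2 needs exactly one e-in)
b0 stroke→TF1  (TF TF1: opposite of bond 1)
b3 stroke→J1  (closing 0-jn rule on J1)

#0 |TF1
#1 |J2
#2 |J3
#3 |J1
#4 |Sf1
#5 |I1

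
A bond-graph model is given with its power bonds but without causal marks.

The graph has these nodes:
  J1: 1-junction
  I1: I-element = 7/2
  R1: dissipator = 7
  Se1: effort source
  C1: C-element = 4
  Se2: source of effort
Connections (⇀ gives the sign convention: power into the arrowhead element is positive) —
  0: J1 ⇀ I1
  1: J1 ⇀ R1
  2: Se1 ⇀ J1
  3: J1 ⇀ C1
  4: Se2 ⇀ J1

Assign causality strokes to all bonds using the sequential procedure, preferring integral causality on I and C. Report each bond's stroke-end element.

bond 0 stroke→I1
bond 1 stroke→J1
bond 2 stroke→J1
bond 3 stroke→J1
bond 4 stroke→J1

β2 |J1  (Se1: effort source, stroke at far end)
β4 |J1  (source Se2 imposes e)
β0 |I1  (I1 integral (f out))
β1 |J1  (J1: bond 0 brought flow, rest push out)
β3 |J1  (J1 flow already set via bond 0)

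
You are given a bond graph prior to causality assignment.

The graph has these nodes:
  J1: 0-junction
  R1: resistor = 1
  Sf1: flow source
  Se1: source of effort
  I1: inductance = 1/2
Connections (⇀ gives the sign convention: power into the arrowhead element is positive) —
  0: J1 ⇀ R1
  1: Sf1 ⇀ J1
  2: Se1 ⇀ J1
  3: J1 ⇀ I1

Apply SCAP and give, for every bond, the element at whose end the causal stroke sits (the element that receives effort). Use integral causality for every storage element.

#0 →R1
#1 →Sf1
#2 →J1
#3 →I1

b1 stroke at Sf1  (source Sf1 imposes f)
b2 stroke at J1  (source Se1 imposes e)
b0 stroke at R1  (J1 effort already set via bond 2)
b3 stroke at I1  (J1: bond 2 brought effort, rest push out)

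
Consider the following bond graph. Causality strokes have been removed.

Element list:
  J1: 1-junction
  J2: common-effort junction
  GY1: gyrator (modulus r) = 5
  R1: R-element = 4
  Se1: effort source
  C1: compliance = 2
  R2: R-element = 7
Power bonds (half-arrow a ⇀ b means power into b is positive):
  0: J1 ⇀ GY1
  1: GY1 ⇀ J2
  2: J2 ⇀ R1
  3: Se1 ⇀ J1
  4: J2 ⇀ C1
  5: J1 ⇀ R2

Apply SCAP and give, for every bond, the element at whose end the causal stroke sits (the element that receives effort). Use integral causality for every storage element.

β0 stroke at GY1
β1 stroke at GY1
β2 stroke at R1
β3 stroke at J1
β4 stroke at J2
β5 stroke at J1

#3 →J1  (Se1 fixes effort; stroke away)
#4 →J2  (C1 integral (e out))
#1 →GY1  (J2: bond 4 brought effort, rest push out)
#2 →R1  (J2: bond 4 brought effort, rest push out)
#0 →GY1  (GY1 both-in/both-out from 1)
#5 →J1  (common-f at J1 fixed by 0)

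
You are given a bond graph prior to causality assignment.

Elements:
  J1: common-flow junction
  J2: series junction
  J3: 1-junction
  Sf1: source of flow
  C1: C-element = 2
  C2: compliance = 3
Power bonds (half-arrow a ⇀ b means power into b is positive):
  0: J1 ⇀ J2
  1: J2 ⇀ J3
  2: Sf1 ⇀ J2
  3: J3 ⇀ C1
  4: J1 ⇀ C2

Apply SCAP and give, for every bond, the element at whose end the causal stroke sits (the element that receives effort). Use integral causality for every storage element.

#0 stroke→J2
#1 stroke→J2
#2 stroke→Sf1
#3 stroke→J3
#4 stroke→J1

b2 stroke→Sf1  (Sf1: flow source, stroke at near end)
b0 stroke→J2  (common-f at J2 fixed by 2)
b1 stroke→J2  (common-f at J2 fixed by 2)
b3 stroke→J3  (common-f at J3 fixed by 1)
b4 stroke→J1  (common-f at J1 fixed by 0)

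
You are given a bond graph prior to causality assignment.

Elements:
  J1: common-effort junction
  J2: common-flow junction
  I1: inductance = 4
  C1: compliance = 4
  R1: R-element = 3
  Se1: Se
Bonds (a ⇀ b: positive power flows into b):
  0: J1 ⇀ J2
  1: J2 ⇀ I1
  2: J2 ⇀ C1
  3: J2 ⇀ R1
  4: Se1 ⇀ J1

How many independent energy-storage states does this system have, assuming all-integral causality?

β4 stroke→J1  (Se1 (Se) sets effort on bond)
β0 stroke→J2  (0-jn J1 has e-setter on 4)
β1 stroke→I1  (I1 outputs flow p/I1)
β2 stroke→J2  (1-jn J2 has f-setter on 1)
β3 stroke→J2  (J2: bond 1 brought flow, rest push out)

2  (C1, I1 all integral)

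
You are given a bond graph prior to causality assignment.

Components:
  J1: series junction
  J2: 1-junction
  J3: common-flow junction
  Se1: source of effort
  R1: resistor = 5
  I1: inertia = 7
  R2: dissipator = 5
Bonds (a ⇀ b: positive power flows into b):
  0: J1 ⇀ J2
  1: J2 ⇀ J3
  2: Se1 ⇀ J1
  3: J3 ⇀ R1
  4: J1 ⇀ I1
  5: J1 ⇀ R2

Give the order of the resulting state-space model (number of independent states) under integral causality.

1  (I1 all integral)

β2 →J1  (source Se1 imposes e)
β4 →I1  (I1 outputs flow p/I1)
β0 →J1  (J1: bond 4 brought flow, rest push out)
β5 →J1  (J1 flow already set via bond 4)
β1 →J2  (J2: bond 0 brought flow, rest push out)
β3 →J3  (J3: bond 1 brought flow, rest push out)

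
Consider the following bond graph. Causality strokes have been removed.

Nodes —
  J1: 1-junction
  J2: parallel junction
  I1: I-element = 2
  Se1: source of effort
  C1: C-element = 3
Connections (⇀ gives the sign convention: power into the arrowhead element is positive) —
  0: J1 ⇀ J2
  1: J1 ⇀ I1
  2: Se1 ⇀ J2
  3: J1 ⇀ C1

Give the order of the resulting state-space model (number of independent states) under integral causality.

2  (C1, I1 all integral)

β2 stroke at J2  (Se1: effort source, stroke at far end)
β0 stroke at J1  (0-jn J2 has e-setter on 2)
β1 stroke at I1  (I1: I, integral causality)
β3 stroke at J1  (1-jn J1 has f-setter on 1)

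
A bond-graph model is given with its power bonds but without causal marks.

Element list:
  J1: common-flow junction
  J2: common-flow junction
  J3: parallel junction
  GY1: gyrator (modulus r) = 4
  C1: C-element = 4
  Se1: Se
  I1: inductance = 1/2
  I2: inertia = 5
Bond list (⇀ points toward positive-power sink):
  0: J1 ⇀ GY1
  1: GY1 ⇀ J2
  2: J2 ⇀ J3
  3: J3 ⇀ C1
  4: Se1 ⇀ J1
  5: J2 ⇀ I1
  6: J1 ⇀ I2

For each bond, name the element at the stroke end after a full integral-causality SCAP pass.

b4 |J1  (Se1: effort source, stroke at far end)
b3 |J3  (prefer integral on C1)
b2 |J2  (J3 effort already set via bond 3)
b5 |I1  (I1: I, integral causality)
b1 |J2  (1-jn J2 has f-setter on 5)
b0 |J1  (GY1: gyrator matches bond 1)
b6 |I2  (only one flow-in slot at J1)

β0 →J1
β1 →J2
β2 →J2
β3 →J3
β4 →J1
β5 →I1
β6 →I2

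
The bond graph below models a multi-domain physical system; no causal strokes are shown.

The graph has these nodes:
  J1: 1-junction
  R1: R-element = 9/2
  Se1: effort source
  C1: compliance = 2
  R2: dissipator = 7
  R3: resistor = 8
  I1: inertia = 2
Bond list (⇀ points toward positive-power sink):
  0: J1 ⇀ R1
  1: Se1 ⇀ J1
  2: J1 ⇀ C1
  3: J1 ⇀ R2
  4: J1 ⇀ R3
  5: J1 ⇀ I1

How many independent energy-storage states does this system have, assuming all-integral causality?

β1 →J1  (Se1 fixes effort; stroke away)
β2 →J1  (C1 outputs effort q/C1)
β5 →I1  (I1 outputs flow p/I1)
β0 →J1  (common-f at J1 fixed by 5)
β3 →J1  (common-f at J1 fixed by 5)
β4 →J1  (J1: bond 5 brought flow, rest push out)

2  (C1, I1 all integral)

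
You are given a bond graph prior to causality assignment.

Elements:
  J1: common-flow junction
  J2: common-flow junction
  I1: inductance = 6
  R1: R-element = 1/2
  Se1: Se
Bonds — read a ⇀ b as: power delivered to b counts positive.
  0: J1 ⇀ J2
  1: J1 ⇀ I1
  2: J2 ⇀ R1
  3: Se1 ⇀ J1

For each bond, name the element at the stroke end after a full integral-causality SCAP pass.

β3 stroke→J1  (Se1: effort source, stroke at far end)
β1 stroke→I1  (I1 integral (f out))
β0 stroke→J1  (J1: bond 1 brought flow, rest push out)
β2 stroke→J2  (J2: bond 0 brought flow, rest push out)

#0 →J1
#1 →I1
#2 →J2
#3 →J1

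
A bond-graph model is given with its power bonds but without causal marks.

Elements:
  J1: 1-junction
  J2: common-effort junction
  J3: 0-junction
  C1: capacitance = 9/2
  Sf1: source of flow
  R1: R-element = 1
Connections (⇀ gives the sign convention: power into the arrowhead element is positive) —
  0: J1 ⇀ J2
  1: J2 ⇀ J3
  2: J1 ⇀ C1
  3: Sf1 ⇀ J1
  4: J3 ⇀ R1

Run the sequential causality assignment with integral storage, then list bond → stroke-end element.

b3 stroke→Sf1  (Sf1 (Sf) sets flow on bond)
b0 stroke→J1  (1-jn J1 has f-setter on 3)
b2 stroke→J1  (J1: bond 3 brought flow, rest push out)
b1 stroke→J2  (J2 needs exactly one e-in)
b4 stroke→J3  (closing 0-jn rule on J3)

b0 stroke→J1
b1 stroke→J2
b2 stroke→J1
b3 stroke→Sf1
b4 stroke→J3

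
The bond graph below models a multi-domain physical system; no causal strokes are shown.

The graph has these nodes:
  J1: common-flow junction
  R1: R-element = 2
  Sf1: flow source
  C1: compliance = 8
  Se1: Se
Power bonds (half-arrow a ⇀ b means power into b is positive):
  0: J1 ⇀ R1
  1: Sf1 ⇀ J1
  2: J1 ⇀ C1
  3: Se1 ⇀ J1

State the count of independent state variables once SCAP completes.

1  (C1 all integral)

b1 stroke at Sf1  (Sf1: flow source, stroke at near end)
b3 stroke at J1  (Se1: effort source, stroke at far end)
b0 stroke at J1  (1-jn J1 has f-setter on 1)
b2 stroke at J1  (J1 flow already set via bond 1)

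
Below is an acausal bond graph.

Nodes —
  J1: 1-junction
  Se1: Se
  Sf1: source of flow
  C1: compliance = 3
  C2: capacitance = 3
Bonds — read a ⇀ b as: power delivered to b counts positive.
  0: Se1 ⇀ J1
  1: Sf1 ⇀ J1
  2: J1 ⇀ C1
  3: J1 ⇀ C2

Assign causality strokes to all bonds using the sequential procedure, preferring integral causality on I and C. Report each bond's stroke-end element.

β0 |J1  (Se1 fixes effort; stroke away)
β1 |Sf1  (Sf1: flow source, stroke at near end)
β2 |J1  (1-jn J1 has f-setter on 1)
β3 |J1  (J1: bond 1 brought flow, rest push out)

bond 0 →J1
bond 1 →Sf1
bond 2 →J1
bond 3 →J1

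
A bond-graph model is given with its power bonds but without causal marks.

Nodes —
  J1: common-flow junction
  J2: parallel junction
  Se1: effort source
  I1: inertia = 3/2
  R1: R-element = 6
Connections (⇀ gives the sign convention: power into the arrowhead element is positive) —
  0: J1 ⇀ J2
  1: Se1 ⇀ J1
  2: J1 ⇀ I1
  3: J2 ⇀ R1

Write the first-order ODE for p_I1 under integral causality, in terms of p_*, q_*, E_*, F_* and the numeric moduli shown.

b1 stroke at J1  (Se1 fixes effort; stroke away)
b2 stroke at I1  (prefer integral on I1)
b0 stroke at J1  (J1: bond 2 brought flow, rest push out)
b3 stroke at J2  (J2: last free bond brings effort in)

dp_I1/dt = E_Se1 - 4*p_I1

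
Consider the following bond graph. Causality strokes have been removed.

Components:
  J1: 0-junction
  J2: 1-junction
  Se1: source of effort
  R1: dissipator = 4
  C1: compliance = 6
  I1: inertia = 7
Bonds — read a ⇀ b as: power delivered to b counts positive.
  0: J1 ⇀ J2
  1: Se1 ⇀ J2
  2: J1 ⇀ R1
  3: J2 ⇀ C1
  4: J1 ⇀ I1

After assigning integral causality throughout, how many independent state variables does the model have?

2  (C1, I1 all integral)

#1 →J2  (source Se1 imposes e)
#3 →J2  (C1 outputs effort q/C1)
#0 →J1  (J2: last free bond brings flow in)
#2 →R1  (common-e at J1 fixed by 0)
#4 →I1  (0-jn J1 has e-setter on 0)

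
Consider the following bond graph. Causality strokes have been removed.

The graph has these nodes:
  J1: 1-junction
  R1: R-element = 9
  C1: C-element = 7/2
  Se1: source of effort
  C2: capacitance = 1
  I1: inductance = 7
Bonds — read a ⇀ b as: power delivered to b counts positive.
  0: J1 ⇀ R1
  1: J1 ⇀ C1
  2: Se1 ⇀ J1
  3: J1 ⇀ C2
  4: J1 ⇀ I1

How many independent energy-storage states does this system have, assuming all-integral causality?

3  (C1, C2, I1 all integral)

β2 stroke at J1  (Se1 fixes effort; stroke away)
β1 stroke at J1  (C1: C, integral causality)
β3 stroke at J1  (C2: C, integral causality)
β4 stroke at I1  (prefer integral on I1)
β0 stroke at J1  (J1 flow already set via bond 4)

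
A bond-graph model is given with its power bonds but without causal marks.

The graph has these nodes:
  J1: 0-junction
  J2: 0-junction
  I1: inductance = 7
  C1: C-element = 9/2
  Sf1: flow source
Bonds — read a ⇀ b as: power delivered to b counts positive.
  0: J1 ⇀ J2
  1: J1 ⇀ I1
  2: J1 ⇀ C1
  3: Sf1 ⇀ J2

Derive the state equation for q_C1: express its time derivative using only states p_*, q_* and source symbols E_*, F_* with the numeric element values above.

β3 stroke→Sf1  (Sf1 (Sf) sets flow on bond)
β0 stroke→J2  (J2: last free bond brings effort in)
β1 stroke→I1  (I1 outputs flow p/I1)
β2 stroke→J1  (J1 needs exactly one e-in)

dq_C1/dt = F_Sf1 - p_I1/7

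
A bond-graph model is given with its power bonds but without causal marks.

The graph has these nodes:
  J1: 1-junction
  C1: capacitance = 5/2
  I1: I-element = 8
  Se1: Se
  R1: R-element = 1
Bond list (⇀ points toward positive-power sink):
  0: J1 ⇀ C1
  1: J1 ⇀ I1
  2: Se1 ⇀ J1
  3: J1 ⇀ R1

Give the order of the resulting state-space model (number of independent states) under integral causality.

2  (C1, I1 all integral)

bond 2 |J1  (Se1 fixes effort; stroke away)
bond 0 |J1  (prefer integral on C1)
bond 1 |I1  (prefer integral on I1)
bond 3 |J1  (J1: bond 1 brought flow, rest push out)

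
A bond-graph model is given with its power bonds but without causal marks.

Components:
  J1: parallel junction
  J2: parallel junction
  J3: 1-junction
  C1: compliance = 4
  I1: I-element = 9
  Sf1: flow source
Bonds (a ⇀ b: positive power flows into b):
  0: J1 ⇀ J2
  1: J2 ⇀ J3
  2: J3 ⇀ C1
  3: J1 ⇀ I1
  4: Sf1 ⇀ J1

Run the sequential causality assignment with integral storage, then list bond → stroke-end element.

b0 →J1
b1 →J2
b2 →J3
b3 →I1
b4 →Sf1

b4 stroke→Sf1  (Sf1: flow source, stroke at near end)
b2 stroke→J3  (C1 outputs effort q/C1)
b1 stroke→J2  (J3 needs exactly one f-in)
b0 stroke→J1  (common-e at J2 fixed by 1)
b3 stroke→I1  (0-jn J1 has e-setter on 0)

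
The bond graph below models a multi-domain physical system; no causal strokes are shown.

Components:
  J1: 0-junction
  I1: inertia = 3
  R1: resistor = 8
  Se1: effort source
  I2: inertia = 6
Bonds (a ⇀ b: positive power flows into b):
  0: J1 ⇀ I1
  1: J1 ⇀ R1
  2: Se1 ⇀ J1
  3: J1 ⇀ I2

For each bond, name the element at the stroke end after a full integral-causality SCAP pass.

#2 |J1  (source Se1 imposes e)
#0 |I1  (0-jn J1 has e-setter on 2)
#1 |R1  (common-e at J1 fixed by 2)
#3 |I2  (0-jn J1 has e-setter on 2)

bond 0 →I1
bond 1 →R1
bond 2 →J1
bond 3 →I2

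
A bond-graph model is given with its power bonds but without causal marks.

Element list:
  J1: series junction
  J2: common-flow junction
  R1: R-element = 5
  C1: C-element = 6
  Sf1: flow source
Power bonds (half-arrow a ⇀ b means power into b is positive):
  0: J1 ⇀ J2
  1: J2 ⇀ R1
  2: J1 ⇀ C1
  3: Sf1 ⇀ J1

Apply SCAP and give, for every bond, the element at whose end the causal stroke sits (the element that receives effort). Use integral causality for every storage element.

#3 |Sf1  (source Sf1 imposes f)
#0 |J1  (common-f at J1 fixed by 3)
#2 |J1  (J1 flow already set via bond 3)
#1 |J2  (J2 flow already set via bond 0)

bond 0 stroke at J1
bond 1 stroke at J2
bond 2 stroke at J1
bond 3 stroke at Sf1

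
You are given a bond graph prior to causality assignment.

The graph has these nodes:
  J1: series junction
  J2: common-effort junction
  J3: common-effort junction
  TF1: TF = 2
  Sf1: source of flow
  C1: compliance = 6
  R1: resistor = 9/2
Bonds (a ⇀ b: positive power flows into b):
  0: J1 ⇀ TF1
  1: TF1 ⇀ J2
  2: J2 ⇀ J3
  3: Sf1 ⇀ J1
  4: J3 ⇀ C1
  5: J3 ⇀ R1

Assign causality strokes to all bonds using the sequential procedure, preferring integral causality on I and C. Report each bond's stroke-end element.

β3 stroke at Sf1  (Sf1 fixes flow; stroke at Sf1)
β0 stroke at J1  (1-jn J1 has f-setter on 3)
β1 stroke at TF1  (TF TF1: opposite of bond 0)
β2 stroke at J2  (closing 0-jn rule on J2)
β4 stroke at J3  (C1: C, integral causality)
β5 stroke at R1  (J3 effort already set via bond 4)

b0 stroke at J1
b1 stroke at TF1
b2 stroke at J2
b3 stroke at Sf1
b4 stroke at J3
b5 stroke at R1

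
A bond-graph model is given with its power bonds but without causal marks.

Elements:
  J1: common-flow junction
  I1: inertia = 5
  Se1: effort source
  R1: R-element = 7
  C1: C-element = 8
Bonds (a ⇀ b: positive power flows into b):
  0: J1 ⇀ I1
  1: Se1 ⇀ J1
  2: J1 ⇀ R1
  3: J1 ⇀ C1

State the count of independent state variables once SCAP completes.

bond 1 |J1  (Se1: effort source, stroke at far end)
bond 0 |I1  (I1: I, integral causality)
bond 2 |J1  (J1 flow already set via bond 0)
bond 3 |J1  (J1 flow already set via bond 0)

2  (C1, I1 all integral)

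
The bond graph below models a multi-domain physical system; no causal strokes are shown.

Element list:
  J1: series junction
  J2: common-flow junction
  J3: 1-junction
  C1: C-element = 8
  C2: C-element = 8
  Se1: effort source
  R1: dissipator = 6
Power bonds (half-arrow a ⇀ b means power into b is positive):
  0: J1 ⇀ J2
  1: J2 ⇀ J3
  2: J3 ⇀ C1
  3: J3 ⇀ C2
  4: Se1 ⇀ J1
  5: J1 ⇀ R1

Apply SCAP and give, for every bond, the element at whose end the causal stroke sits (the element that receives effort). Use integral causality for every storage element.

#4 |J1  (Se1 (Se) sets effort on bond)
#2 |J3  (C1 integral (e out))
#3 |J3  (C2 outputs effort q/C2)
#1 |J2  (only one flow-in slot at J3)
#0 |J1  (J2: last free bond brings flow in)
#5 |R1  (only one flow-in slot at J1)

bond 0 stroke→J1
bond 1 stroke→J2
bond 2 stroke→J3
bond 3 stroke→J3
bond 4 stroke→J1
bond 5 stroke→R1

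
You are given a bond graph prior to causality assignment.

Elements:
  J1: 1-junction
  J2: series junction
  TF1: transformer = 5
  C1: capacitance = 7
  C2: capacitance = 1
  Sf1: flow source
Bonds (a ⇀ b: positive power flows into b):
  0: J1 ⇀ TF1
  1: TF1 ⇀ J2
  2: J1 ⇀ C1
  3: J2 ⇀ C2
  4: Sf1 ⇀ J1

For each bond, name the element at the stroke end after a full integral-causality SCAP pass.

bond 4 |Sf1  (Sf1 (Sf) sets flow on bond)
bond 0 |J1  (1-jn J1 has f-setter on 4)
bond 2 |J1  (J1 flow already set via bond 4)
bond 1 |TF1  (TF1 one-in-one-out from 0)
bond 3 |J2  (J2 flow already set via bond 1)

bond 0 stroke at J1
bond 1 stroke at TF1
bond 2 stroke at J1
bond 3 stroke at J2
bond 4 stroke at Sf1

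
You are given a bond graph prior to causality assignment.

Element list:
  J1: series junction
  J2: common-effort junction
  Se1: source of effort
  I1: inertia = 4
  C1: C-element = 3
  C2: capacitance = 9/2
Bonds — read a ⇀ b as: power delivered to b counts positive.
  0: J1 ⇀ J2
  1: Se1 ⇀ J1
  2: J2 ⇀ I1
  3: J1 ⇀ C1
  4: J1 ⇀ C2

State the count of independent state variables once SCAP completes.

#1 |J1  (source Se1 imposes e)
#2 |I1  (I1: I, integral causality)
#0 |J2  (J2 needs exactly one e-in)
#3 |J1  (J1: bond 0 brought flow, rest push out)
#4 |J1  (J1 flow already set via bond 0)

3  (C1, C2, I1 all integral)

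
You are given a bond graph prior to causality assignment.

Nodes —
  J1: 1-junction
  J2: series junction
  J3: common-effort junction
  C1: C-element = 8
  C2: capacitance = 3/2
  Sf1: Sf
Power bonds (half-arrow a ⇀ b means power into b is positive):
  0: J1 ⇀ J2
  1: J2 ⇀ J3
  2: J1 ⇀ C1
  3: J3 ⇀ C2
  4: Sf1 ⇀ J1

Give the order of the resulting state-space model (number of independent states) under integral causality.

2  (C1, C2 all integral)

β4 stroke→Sf1  (Sf1: flow source, stroke at near end)
β0 stroke→J1  (1-jn J1 has f-setter on 4)
β2 stroke→J1  (common-f at J1 fixed by 4)
β1 stroke→J2  (common-f at J2 fixed by 0)
β3 stroke→J3  (only one effort-in slot at J3)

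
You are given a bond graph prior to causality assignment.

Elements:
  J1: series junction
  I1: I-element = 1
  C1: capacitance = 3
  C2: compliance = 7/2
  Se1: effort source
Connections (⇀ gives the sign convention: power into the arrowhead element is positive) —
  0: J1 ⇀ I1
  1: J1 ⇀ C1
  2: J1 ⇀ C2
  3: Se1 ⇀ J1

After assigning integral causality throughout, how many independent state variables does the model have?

3  (C1, C2, I1 all integral)

β3 stroke at J1  (Se1 (Se) sets effort on bond)
β0 stroke at I1  (I1: I, integral causality)
β1 stroke at J1  (common-f at J1 fixed by 0)
β2 stroke at J1  (J1: bond 0 brought flow, rest push out)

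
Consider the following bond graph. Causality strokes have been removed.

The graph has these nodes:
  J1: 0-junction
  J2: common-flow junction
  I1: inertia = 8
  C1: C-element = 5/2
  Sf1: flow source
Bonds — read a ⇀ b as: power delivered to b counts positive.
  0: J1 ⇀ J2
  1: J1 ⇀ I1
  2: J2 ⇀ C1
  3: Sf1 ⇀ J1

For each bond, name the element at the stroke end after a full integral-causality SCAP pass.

bond 3 stroke→Sf1  (Sf1 (Sf) sets flow on bond)
bond 1 stroke→I1  (I1 integral (f out))
bond 0 stroke→J1  (J1: last free bond brings effort in)
bond 2 stroke→J2  (J2: bond 0 brought flow, rest push out)

#0 |J1
#1 |I1
#2 |J2
#3 |Sf1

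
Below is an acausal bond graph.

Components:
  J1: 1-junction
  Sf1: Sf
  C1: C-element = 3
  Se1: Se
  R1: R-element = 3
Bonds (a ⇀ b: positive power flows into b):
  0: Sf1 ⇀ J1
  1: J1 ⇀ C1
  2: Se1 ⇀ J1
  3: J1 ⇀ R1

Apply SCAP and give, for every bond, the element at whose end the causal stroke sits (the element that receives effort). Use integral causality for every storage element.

b0 stroke at Sf1  (source Sf1 imposes f)
b2 stroke at J1  (Se1 (Se) sets effort on bond)
b1 stroke at J1  (J1: bond 0 brought flow, rest push out)
b3 stroke at J1  (J1 flow already set via bond 0)

#0 stroke at Sf1
#1 stroke at J1
#2 stroke at J1
#3 stroke at J1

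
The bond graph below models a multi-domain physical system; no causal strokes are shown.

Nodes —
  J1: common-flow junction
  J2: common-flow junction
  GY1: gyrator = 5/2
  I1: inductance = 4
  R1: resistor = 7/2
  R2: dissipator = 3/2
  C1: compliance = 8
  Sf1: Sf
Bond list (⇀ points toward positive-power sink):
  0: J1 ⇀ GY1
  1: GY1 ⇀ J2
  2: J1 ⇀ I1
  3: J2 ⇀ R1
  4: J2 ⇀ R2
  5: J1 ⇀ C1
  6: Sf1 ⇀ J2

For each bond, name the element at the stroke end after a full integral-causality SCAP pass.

b0 →J1
b1 →J2
b2 →I1
b3 →J2
b4 →J2
b5 →J1
b6 →Sf1

b6 →Sf1  (Sf1 fixes flow; stroke at Sf1)
b1 →J2  (common-f at J2 fixed by 6)
b3 →J2  (common-f at J2 fixed by 6)
b4 →J2  (1-jn J2 has f-setter on 6)
b0 →J1  (through GY1, causality inverts; strokes same side of GY1)
b2 →I1  (I1 integral (f out))
b5 →J1  (common-f at J1 fixed by 2)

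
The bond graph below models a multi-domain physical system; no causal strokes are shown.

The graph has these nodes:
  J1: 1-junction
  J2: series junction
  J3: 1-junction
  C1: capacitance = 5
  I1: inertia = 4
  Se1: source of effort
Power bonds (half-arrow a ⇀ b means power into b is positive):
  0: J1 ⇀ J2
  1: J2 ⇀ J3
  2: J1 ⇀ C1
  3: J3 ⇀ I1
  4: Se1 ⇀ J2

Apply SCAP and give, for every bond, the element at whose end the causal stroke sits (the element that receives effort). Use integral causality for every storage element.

β4 stroke at J2  (source Se1 imposes e)
β2 stroke at J1  (C1: C, integral causality)
β0 stroke at J2  (J1 needs exactly one f-in)
β1 stroke at J3  (closing 1-jn rule on J2)
β3 stroke at I1  (J3 needs exactly one f-in)

bond 0 stroke at J2
bond 1 stroke at J3
bond 2 stroke at J1
bond 3 stroke at I1
bond 4 stroke at J2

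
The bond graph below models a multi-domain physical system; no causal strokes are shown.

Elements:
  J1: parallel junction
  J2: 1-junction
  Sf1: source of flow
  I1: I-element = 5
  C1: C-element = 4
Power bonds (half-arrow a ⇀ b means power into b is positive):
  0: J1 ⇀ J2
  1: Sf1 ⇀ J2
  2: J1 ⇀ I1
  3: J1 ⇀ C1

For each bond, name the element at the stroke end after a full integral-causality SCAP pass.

bond 0 stroke at J2
bond 1 stroke at Sf1
bond 2 stroke at I1
bond 3 stroke at J1

bond 1 →Sf1  (Sf1 (Sf) sets flow on bond)
bond 0 →J2  (1-jn J2 has f-setter on 1)
bond 2 →I1  (I1 outputs flow p/I1)
bond 3 →J1  (J1 needs exactly one e-in)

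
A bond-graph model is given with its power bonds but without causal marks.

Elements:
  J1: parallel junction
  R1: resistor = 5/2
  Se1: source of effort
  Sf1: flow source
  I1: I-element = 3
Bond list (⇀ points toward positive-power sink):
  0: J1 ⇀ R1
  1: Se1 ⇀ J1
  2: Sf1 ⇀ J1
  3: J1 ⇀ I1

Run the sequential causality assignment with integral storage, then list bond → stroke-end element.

#0 stroke→R1
#1 stroke→J1
#2 stroke→Sf1
#3 stroke→I1

#1 stroke→J1  (Se1 (Se) sets effort on bond)
#2 stroke→Sf1  (Sf1 (Sf) sets flow on bond)
#0 stroke→R1  (J1 effort already set via bond 1)
#3 stroke→I1  (0-jn J1 has e-setter on 1)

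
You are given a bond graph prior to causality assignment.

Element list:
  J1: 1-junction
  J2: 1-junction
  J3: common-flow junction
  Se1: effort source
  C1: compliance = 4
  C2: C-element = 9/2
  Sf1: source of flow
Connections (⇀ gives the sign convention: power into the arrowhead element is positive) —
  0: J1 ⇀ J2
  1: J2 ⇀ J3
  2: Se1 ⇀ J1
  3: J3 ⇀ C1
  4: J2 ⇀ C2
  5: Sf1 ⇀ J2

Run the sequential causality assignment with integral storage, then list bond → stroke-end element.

bond 0 stroke at J2
bond 1 stroke at J2
bond 2 stroke at J1
bond 3 stroke at J3
bond 4 stroke at J2
bond 5 stroke at Sf1

#2 stroke at J1  (Se1: effort source, stroke at far end)
#5 stroke at Sf1  (Sf1: flow source, stroke at near end)
#0 stroke at J2  (only one flow-in slot at J1)
#1 stroke at J2  (1-jn J2 has f-setter on 5)
#4 stroke at J2  (J2: bond 5 brought flow, rest push out)
#3 stroke at J3  (J3 flow already set via bond 1)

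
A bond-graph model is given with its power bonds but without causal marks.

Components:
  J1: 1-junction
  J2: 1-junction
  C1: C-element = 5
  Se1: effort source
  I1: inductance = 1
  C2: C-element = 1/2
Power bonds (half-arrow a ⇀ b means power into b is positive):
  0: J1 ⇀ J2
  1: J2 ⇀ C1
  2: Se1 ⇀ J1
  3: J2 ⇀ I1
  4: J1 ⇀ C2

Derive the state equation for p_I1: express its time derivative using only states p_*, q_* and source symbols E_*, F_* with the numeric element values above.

b2 →J1  (Se1 (Se) sets effort on bond)
b1 →J2  (C1: C, integral causality)
b3 →I1  (I1 integral (f out))
b0 →J2  (common-f at J2 fixed by 3)
b4 →J1  (J1: bond 0 brought flow, rest push out)

dp_I1/dt = E_Se1 - q_C1/5 - 2*q_C2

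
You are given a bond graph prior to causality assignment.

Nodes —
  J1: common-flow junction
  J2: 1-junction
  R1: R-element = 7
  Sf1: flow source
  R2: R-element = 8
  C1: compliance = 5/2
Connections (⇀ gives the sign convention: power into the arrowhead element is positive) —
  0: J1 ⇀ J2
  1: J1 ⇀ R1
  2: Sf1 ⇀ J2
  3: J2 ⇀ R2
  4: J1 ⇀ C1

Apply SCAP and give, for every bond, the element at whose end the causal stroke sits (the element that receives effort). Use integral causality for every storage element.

#2 →Sf1  (source Sf1 imposes f)
#0 →J2  (J2: bond 2 brought flow, rest push out)
#3 →J2  (J2: bond 2 brought flow, rest push out)
#1 →J1  (J1: bond 0 brought flow, rest push out)
#4 →J1  (J1 flow already set via bond 0)

b0 stroke→J2
b1 stroke→J1
b2 stroke→Sf1
b3 stroke→J2
b4 stroke→J1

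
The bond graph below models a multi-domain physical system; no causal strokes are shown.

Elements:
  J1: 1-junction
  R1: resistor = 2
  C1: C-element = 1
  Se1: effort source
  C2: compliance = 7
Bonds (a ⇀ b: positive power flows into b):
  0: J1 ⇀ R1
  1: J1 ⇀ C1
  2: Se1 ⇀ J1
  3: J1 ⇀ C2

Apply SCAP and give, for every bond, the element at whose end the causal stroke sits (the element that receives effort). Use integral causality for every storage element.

bond 0 stroke→R1
bond 1 stroke→J1
bond 2 stroke→J1
bond 3 stroke→J1

b2 stroke at J1  (source Se1 imposes e)
b1 stroke at J1  (C1 outputs effort q/C1)
b3 stroke at J1  (C2 outputs effort q/C2)
b0 stroke at R1  (closing 1-jn rule on J1)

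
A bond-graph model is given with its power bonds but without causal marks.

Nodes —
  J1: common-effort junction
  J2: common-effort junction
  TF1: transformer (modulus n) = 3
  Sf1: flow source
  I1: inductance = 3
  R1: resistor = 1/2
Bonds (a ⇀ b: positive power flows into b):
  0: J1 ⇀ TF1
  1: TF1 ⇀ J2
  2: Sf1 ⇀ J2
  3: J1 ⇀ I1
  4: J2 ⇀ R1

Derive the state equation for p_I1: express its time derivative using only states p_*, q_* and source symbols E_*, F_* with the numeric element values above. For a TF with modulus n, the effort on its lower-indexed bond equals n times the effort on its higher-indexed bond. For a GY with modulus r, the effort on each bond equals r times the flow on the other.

β2 |Sf1  (Sf1: flow source, stroke at near end)
β3 |I1  (I1 integral (f out))
β0 |J1  (J1 needs exactly one e-in)
β1 |TF1  (TF TF1: opposite of bond 0)
β4 |J2  (closing 0-jn rule on J2)

dp_I1/dt = 3*F_Sf1/2 - 3*p_I1/2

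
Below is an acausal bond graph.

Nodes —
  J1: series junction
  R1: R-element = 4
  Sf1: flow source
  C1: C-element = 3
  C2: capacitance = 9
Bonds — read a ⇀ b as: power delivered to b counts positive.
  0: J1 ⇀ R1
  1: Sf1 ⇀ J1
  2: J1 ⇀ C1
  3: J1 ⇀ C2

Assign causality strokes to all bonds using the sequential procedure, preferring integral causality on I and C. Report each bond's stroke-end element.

bond 0 stroke at J1
bond 1 stroke at Sf1
bond 2 stroke at J1
bond 3 stroke at J1

bond 1 |Sf1  (Sf1 (Sf) sets flow on bond)
bond 0 |J1  (1-jn J1 has f-setter on 1)
bond 2 |J1  (1-jn J1 has f-setter on 1)
bond 3 |J1  (J1 flow already set via bond 1)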